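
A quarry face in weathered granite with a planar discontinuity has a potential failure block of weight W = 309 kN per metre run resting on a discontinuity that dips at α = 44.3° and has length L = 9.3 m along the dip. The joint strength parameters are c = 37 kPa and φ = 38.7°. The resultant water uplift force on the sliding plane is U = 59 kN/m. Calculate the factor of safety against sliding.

FS = 2.20

Resolving the block weight along and normal to the plane and applying the Mohr–Coulomb strength on the joint:
N' = W cosα − U = 309·cos44.3° − 59 = 162.1 kN/m
Driving force T = W sinα = 309·sin44.3° = 215.8 kN/m
Resisting force R = c·L + N'·tanφ = 37·9.3 + 162.1·tan38.7° = 344.1 + 129.9 = 474.0 kN/m
FS = R / T = 474.0 / 215.8 = 2.196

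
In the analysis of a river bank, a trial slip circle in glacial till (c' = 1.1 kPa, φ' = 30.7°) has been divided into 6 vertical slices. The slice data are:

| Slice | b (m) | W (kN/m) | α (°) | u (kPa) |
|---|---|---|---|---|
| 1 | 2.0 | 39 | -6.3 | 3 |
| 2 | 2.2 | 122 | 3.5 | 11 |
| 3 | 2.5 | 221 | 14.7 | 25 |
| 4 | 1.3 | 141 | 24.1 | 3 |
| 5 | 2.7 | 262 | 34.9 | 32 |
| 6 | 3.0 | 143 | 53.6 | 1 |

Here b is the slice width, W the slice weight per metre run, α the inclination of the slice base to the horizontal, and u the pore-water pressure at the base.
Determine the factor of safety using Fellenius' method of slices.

Ordinary method of slices: FS = Σ[c'·Δl_i + (W_i cosα_i − u_i·Δl_i)·tanφ'] / Σ W_i sinα_i, with Δl_i = b_i / cosα_i.
Slice 1: Δl = 2.0/cos(-6.3°) = 2.012 m; N'_1 = 39·cos(-6.3°) − 3·2.012 = 32.7; c'Δl = 2.21; W sinα = -4.3
Slice 2: Δl = 2.2/cos3.5° = 2.204 m; N'_2 = 122·cos3.5° − 11·2.204 = 97.5; c'Δl = 2.42; W sinα = 7.4
Slice 3: Δl = 2.5/cos14.7° = 2.585 m; N'_3 = 221·cos14.7° − 25·2.585 = 149.2; c'Δl = 2.84; W sinα = 56.1
Slice 4: Δl = 1.3/cos24.1° = 1.424 m; N'_4 = 141·cos24.1° − 3·1.424 = 124.4; c'Δl = 1.57; W sinα = 57.6
Slice 5: Δl = 2.7/cos34.9° = 3.292 m; N'_5 = 262·cos34.9° − 32·3.292 = 109.5; c'Δl = 3.62; W sinα = 149.9
Slice 6: Δl = 3.0/cos53.6° = 5.055 m; N'_6 = 143·cos53.6° − 1·5.055 = 79.8; c'Δl = 5.56; W sinα = 115.1
Σc'Δl = 18.2 kN/m; ΣN' = 593.2 kN/m; ΣW sinα = 381.8 kN/m
Resisting = 18.2 + 593.2·tan30.7° = 18.2 + 352.2 = 370.4 kN/m
FS = 370.4 / 381.8 = 0.970

FS = 0.97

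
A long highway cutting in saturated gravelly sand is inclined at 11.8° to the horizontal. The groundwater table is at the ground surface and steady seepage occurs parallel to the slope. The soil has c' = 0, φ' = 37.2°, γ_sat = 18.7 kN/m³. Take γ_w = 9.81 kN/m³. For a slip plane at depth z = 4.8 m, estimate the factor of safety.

With seepage parallel to the slope and the water table at the surface, the effective normal stress on the slip plane uses the buoyant unit weight γ' = γ_sat − γ_w while the driving shear stress uses γ_sat:
FS = [c' + γ' z cos²β tanφ'] / [γ_sat z sinβ cosβ]
(For c' = 0 this reduces to FS = (γ'/γ_sat)·tanφ'/tanβ.)
γ' = 18.7 − 9.81 = 8.89 kN/m³
Numerator = 0.0 + 8.89·4.8·cos²11.8°·tan37.2° = 0.0 + 8.89·4.8·0.9582·0.7590 = 31.035 kPa
Denominator = 18.7·4.8·sin11.8°·cos11.8° = 18.7·4.8·0.2045·0.9789 = 17.968 kPa
FS = 31.035 / 17.968 = 1.727

FS = 1.73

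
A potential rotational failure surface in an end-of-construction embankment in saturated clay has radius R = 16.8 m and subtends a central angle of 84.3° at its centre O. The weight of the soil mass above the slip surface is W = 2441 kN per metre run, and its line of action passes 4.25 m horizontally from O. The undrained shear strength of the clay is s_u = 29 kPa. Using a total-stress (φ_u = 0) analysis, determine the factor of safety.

FS = 1.16

Taking moments about the centre O, the resisting moment is provided by the undrained shear strength acting along the arc:
Arc length L_a = R·θ = 16.8·(84.3°·π/180) = 16.8·1.4713 = 24.72 m
M_R = s_u·L_a·R = 29·24.72·16.8 = 12042.6 kN·m/m
M_D = W·d = 2441·4.25 = 10374.2 kN·m/m
FS = M_R / M_D = 12042.6 / 10374.2 = 1.161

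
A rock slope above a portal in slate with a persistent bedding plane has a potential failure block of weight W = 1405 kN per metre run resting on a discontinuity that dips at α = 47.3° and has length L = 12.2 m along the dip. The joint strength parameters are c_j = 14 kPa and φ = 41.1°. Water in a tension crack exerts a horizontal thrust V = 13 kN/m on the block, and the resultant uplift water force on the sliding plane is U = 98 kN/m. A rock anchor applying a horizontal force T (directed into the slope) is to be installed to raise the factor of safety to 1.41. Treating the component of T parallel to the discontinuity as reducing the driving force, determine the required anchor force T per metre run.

Resolving forces along and normal to the sliding plane, with the horizontal anchor force T adding T·sinα to the effective normal force and T·cosα acting up the plane against the driving force:
FS = [c_jL + (W cosα − U − V sinα + T sinα) tanφ] / [W sinα + V cosα − T cosα]
Without the anchor: N' = 845.3 kN/m, driving T_d = 1041.4 kN/m, resisting R = 14·12.2 + 845.3·tan41.1° = 908.2 kN/m, FS = 0.87.
Setting FS = 1.41 and solving for T:
1.41·(1041.4 − T cos47.3°) = 908.2 + T sin47.3°·tan41.1°
T·(sin47.3°·tan41.1° + 1.41·cos47.3°) = 1.41·1041.4 − 908.2
T·(0.7349·0.8724 + 1.41·0.6782) = 1468.3 − 908.2 = 560.2
T·1.5973 = 560.2
T = 350.7 kN/m

T = 351 kN/m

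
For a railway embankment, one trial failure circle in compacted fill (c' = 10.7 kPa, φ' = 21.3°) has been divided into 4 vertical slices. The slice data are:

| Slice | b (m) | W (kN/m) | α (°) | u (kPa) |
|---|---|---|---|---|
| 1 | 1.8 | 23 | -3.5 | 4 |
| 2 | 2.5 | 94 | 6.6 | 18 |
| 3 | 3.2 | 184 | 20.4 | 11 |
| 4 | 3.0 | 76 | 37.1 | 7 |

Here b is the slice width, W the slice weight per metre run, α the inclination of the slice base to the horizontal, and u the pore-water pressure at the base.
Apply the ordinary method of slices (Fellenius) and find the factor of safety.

FS = 1.79

Ordinary method of slices: FS = Σ[c'·Δl_i + (W_i cosα_i − u_i·Δl_i)·tanφ'] / Σ W_i sinα_i, with Δl_i = b_i / cosα_i.
Slice 1: Δl = 1.8/cos(-3.5°) = 1.803 m; N'_1 = 23·cos(-3.5°) − 4·1.803 = 15.7; c'Δl = 19.30; W sinα = -1.4
Slice 2: Δl = 2.5/cos6.6° = 2.517 m; N'_2 = 94·cos6.6° − 18·2.517 = 48.1; c'Δl = 26.93; W sinα = 10.8
Slice 3: Δl = 3.2/cos20.4° = 3.414 m; N'_3 = 184·cos20.4° − 11·3.414 = 134.9; c'Δl = 36.53; W sinα = 64.1
Slice 4: Δl = 3.0/cos37.1° = 3.761 m; N'_4 = 76·cos37.1° − 7·3.761 = 34.3; c'Δl = 40.25; W sinα = 45.8
Σc'Δl = 123.0 kN/m; ΣN' = 233.0 kN/m; ΣW sinα = 119.4 kN/m
Resisting = 123.0 + 233.0·tan21.3° = 123.0 + 90.8 = 213.8 kN/m
FS = 213.8 / 119.4 = 1.791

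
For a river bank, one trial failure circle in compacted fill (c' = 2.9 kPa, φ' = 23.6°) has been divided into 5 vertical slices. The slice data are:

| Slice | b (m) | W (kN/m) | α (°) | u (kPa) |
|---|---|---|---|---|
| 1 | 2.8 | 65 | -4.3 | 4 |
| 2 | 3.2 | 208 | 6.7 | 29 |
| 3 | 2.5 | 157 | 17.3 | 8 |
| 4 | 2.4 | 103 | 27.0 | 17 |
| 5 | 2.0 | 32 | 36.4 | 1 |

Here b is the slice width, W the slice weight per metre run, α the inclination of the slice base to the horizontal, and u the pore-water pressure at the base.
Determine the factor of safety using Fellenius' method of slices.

Ordinary method of slices: FS = Σ[c'·Δl_i + (W_i cosα_i − u_i·Δl_i)·tanφ'] / Σ W_i sinα_i, with Δl_i = b_i / cosα_i.
Slice 1: Δl = 2.8/cos(-4.3°) = 2.808 m; N'_1 = 65·cos(-4.3°) − 4·2.808 = 53.6; c'Δl = 8.14; W sinα = -4.9
Slice 2: Δl = 3.2/cos6.7° = 3.222 m; N'_2 = 208·cos6.7° − 29·3.222 = 113.1; c'Δl = 9.34; W sinα = 24.3
Slice 3: Δl = 2.5/cos17.3° = 2.618 m; N'_3 = 157·cos17.3° − 8·2.618 = 128.9; c'Δl = 7.59; W sinα = 46.7
Slice 4: Δl = 2.4/cos27.0° = 2.694 m; N'_4 = 103·cos27.0° − 17·2.694 = 46.0; c'Δl = 7.81; W sinα = 46.8
Slice 5: Δl = 2.0/cos36.4° = 2.485 m; N'_5 = 32·cos36.4° − 1·2.485 = 23.3; c'Δl = 7.21; W sinα = 19.0
Σc'Δl = 40.1 kN/m; ΣN' = 364.9 kN/m; ΣW sinα = 131.8 kN/m
Resisting = 40.1 + 364.9·tan23.6° = 40.1 + 159.4 = 199.5 kN/m
FS = 199.5 / 131.8 = 1.514

FS = 1.51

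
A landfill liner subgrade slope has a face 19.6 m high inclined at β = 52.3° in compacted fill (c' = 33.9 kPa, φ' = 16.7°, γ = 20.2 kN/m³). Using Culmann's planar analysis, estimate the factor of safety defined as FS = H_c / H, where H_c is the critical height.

FS = 1.39

H_c = (4c'/γ) · sinβ cosφ' / [1 − cos(β − φ')]
    = (4·33.9/20.2) · sin52.3°·cos16.7° / [1 − cos35.6°]
    = 6.713 · 0.7579 / 0.1869 = 27.22 m
FS = H_c / H = 27.22 / 19.6 = 1.389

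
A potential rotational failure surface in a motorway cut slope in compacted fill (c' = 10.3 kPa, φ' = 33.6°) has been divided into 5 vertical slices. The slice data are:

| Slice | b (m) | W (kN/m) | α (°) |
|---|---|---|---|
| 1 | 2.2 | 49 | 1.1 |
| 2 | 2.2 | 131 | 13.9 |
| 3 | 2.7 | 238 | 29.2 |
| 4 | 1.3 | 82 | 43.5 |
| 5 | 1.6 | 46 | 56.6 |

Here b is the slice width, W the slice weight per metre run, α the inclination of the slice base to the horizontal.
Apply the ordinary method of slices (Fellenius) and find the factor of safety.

Ordinary method of slices: FS = Σ[c'·Δl_i + (W_i cosα_i)·tanφ'] / Σ W_i sinα_i, with Δl_i = b_i / cosα_i.
Slice 1: Δl = 2.2/cos1.1° = 2.200 m; N'_1 = 49·cos1.1° = 49.0; c'Δl = 22.66; W sinα = 0.9
Slice 2: Δl = 2.2/cos13.9° = 2.266 m; N'_2 = 131·cos13.9° = 127.2; c'Δl = 23.34; W sinα = 31.5
Slice 3: Δl = 2.7/cos29.2° = 3.093 m; N'_3 = 238·cos29.2° = 207.8; c'Δl = 31.86; W sinα = 116.1
Slice 4: Δl = 1.3/cos43.5° = 1.792 m; N'_4 = 82·cos43.5° = 59.5; c'Δl = 18.46; W sinα = 56.4
Slice 5: Δl = 1.6/cos56.6° = 2.907 m; N'_5 = 46·cos56.6° = 25.3; c'Δl = 29.94; W sinα = 38.4
Σc'Δl = 126.3 kN/m; ΣN' = 468.7 kN/m; ΣW sinα = 243.4 kN/m
Resisting = 126.3 + 468.7·tan33.6° = 126.3 + 311.4 = 437.7 kN/m
FS = 437.7 / 243.4 = 1.798

FS = 1.80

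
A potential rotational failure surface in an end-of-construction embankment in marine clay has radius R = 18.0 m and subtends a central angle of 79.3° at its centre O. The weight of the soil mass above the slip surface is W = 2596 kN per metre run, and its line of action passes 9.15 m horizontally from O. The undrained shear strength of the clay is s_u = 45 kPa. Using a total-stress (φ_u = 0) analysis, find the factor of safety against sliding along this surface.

Taking moments about the centre O, the resisting moment is provided by the undrained shear strength acting along the arc:
Arc length L_a = R·θ = 18.0·(79.3°·π/180) = 18.0·1.3840 = 24.91 m
M_R = s_u·L_a·R = 45·24.91·18.0 = 20179.4 kN·m/m
M_D = W·d = 2596·9.15 = 23753.4 kN·m/m
FS = M_R / M_D = 20179.4 / 23753.4 = 0.850

FS = 0.85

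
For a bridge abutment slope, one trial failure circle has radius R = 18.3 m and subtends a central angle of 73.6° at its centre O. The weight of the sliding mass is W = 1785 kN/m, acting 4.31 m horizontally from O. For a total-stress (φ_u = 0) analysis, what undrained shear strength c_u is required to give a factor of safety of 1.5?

c_u = 26.8 kPa

FS = c_u·L_a·R / (W·d), so c_u = FS·W·d / (L_a·R).
Arc length L_a = R·θ = 18.3·(73.6°·π/180) = 18.3·1.2846 = 23.51 m
c_u = 1.5·1785·4.31 / (23.51·18.3) = 11540.0 / 430.19 = 26.83 kPa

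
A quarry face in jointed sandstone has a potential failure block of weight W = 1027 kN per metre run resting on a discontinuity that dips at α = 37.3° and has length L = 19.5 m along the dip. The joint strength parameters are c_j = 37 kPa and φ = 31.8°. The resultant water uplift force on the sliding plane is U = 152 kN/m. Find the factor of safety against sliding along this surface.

Resolving the block weight along and normal to the plane and applying the Mohr–Coulomb strength on the joint:
N' = W cosα − U = 1027·cos37.3° − 152 = 665.0 kN/m
Driving force T = W sinα = 1027·sin37.3° = 622.4 kN/m
Resisting force R = c_j·L + N'·tanφ = 37·19.5 + 665.0·tan31.8° = 721.5 + 412.3 = 1133.8 kN/m
FS = R / T = 1133.8 / 622.4 = 1.822

FS = 1.82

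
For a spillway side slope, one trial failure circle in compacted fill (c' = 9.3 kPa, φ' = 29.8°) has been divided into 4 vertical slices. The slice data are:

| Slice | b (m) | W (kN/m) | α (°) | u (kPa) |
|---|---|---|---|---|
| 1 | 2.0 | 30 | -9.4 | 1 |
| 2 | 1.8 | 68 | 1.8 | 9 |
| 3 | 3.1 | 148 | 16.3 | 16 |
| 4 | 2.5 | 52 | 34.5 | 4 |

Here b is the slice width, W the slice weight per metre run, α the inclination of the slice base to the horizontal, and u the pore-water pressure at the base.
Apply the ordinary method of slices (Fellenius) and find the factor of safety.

Ordinary method of slices: FS = Σ[c'·Δl_i + (W_i cosα_i − u_i·Δl_i)·tanφ'] / Σ W_i sinα_i, with Δl_i = b_i / cosα_i.
Slice 1: Δl = 2.0/cos(-9.4°) = 2.027 m; N'_1 = 30·cos(-9.4°) − 1·2.027 = 27.6; c'Δl = 18.85; W sinα = -4.9
Slice 2: Δl = 1.8/cos1.8° = 1.801 m; N'_2 = 68·cos1.8° − 9·1.801 = 51.8; c'Δl = 16.75; W sinα = 2.1
Slice 3: Δl = 3.1/cos16.3° = 3.230 m; N'_3 = 148·cos16.3° − 16·3.230 = 90.4; c'Δl = 30.04; W sinα = 41.5
Slice 4: Δl = 2.5/cos34.5° = 3.034 m; N'_4 = 52·cos34.5° − 4·3.034 = 30.7; c'Δl = 28.21; W sinα = 29.5
Σc'Δl = 93.9 kN/m; ΣN' = 200.4 kN/m; ΣW sinα = 68.2 kN/m
Resisting = 93.9 + 200.4·tan29.8° = 93.9 + 114.8 = 208.6 kN/m
FS = 208.6 / 68.2 = 3.058

FS = 3.06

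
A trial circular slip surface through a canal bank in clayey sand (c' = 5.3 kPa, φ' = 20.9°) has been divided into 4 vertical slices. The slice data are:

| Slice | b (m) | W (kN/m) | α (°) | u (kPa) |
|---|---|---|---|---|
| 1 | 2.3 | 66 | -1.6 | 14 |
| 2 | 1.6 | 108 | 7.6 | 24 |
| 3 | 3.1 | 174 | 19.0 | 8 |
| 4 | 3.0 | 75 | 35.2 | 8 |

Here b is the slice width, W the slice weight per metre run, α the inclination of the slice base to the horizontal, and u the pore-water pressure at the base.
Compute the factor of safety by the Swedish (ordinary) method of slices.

Ordinary method of slices: FS = Σ[c'·Δl_i + (W_i cosα_i − u_i·Δl_i)·tanφ'] / Σ W_i sinα_i, with Δl_i = b_i / cosα_i.
Slice 1: Δl = 2.3/cos(-1.6°) = 2.301 m; N'_1 = 66·cos(-1.6°) − 14·2.301 = 33.8; c'Δl = 12.19; W sinα = -1.8
Slice 2: Δl = 1.6/cos7.6° = 1.614 m; N'_2 = 108·cos7.6° − 24·1.614 = 68.3; c'Δl = 8.56; W sinα = 14.3
Slice 3: Δl = 3.1/cos19.0° = 3.279 m; N'_3 = 174·cos19.0° − 8·3.279 = 138.3; c'Δl = 17.38; W sinα = 56.6
Slice 4: Δl = 3.0/cos35.2° = 3.671 m; N'_4 = 75·cos35.2° − 8·3.671 = 31.9; c'Δl = 19.46; W sinα = 43.2
Σc'Δl = 57.6 kN/m; ΣN' = 272.3 kN/m; ΣW sinα = 112.3 kN/m
Resisting = 57.6 + 272.3·tan20.9° = 57.6 + 104.0 = 161.6 kN/m
FS = 161.6 / 112.3 = 1.438

FS = 1.44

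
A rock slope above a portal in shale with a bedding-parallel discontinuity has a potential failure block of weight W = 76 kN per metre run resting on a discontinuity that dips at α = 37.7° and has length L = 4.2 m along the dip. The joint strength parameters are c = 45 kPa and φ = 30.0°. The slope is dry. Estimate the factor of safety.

Resolving the block weight along and normal to the plane and applying the Mohr–Coulomb strength on the joint:
N' = W cosα = 76·cos37.7° = 60.1 kN/m
Driving force T = W sinα = 76·sin37.7° = 46.5 kN/m
Resisting force R = c·L + N'·tanφ = 45·4.2 + 60.1·tan30.0° = 189.0 + 34.7 = 223.7 kN/m
FS = R / T = 223.7 / 46.5 = 4.814

FS = 4.81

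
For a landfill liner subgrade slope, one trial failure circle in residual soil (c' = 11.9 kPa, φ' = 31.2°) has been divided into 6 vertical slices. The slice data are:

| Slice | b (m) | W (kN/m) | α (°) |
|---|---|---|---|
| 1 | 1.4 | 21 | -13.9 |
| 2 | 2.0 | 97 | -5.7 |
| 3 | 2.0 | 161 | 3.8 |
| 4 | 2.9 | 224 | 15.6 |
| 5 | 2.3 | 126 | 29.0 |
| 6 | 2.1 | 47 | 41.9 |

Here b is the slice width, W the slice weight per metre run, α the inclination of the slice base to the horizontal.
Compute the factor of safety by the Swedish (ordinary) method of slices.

FS = 3.71

Ordinary method of slices: FS = Σ[c'·Δl_i + (W_i cosα_i)·tanφ'] / Σ W_i sinα_i, with Δl_i = b_i / cosα_i.
Slice 1: Δl = 1.4/cos(-13.9°) = 1.442 m; N'_1 = 21·cos(-13.9°) = 20.4; c'Δl = 17.16; W sinα = -5.0
Slice 2: Δl = 2.0/cos(-5.7°) = 2.010 m; N'_2 = 97·cos(-5.7°) = 96.5; c'Δl = 23.92; W sinα = -9.6
Slice 3: Δl = 2.0/cos3.8° = 2.004 m; N'_3 = 161·cos3.8° = 160.6; c'Δl = 23.85; W sinα = 10.7
Slice 4: Δl = 2.9/cos15.6° = 3.011 m; N'_4 = 224·cos15.6° = 215.7; c'Δl = 35.83; W sinα = 60.2
Slice 5: Δl = 2.3/cos29.0° = 2.630 m; N'_5 = 126·cos29.0° = 110.2; c'Δl = 31.29; W sinα = 61.1
Slice 6: Δl = 2.1/cos41.9° = 2.821 m; N'_6 = 47·cos41.9° = 35.0; c'Δl = 33.57; W sinα = 31.4
Σc'Δl = 165.6 kN/m; ΣN' = 638.5 kN/m; ΣW sinα = 148.7 kN/m
Resisting = 165.6 + 638.5·tan31.2° = 165.6 + 386.7 = 552.3 kN/m
FS = 552.3 / 148.7 = 3.714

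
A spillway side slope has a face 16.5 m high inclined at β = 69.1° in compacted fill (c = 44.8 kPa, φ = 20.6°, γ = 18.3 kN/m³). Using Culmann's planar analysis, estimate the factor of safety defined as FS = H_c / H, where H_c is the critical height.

H_c = (4c/γ) · sinβ cosφ / [1 − cos(β − φ)]
    = (4·44.8/18.3) · sin69.1°·cos20.6° / [1 − cos48.5°]
    = 9.792 · 0.8745 / 0.3374 = 25.38 m
FS = H_c / H = 25.38 / 16.5 = 1.538

FS = 1.54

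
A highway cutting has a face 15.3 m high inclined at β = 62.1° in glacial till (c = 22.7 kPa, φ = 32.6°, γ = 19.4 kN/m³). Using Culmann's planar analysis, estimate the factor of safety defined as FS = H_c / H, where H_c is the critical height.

H_c = (4c/γ) · sinβ cosφ / [1 − cos(β − φ)]
    = (4·22.7/19.4) · sin62.1°·cos32.6° / [1 − cos29.5°]
    = 4.680 · 0.7445 / 0.1296 = 26.88 m
FS = H_c / H = 26.88 / 15.3 = 1.757

FS = 1.76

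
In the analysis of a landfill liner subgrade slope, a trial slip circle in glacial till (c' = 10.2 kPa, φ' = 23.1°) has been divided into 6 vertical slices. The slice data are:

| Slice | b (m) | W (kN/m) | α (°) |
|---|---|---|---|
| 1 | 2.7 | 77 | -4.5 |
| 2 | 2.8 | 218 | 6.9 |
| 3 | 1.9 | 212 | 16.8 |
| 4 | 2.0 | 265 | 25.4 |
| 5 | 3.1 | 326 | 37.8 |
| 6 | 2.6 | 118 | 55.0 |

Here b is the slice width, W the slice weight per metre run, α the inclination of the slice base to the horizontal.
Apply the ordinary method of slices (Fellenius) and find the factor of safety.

FS = 1.30

Ordinary method of slices: FS = Σ[c'·Δl_i + (W_i cosα_i)·tanφ'] / Σ W_i sinα_i, with Δl_i = b_i / cosα_i.
Slice 1: Δl = 2.7/cos(-4.5°) = 2.708 m; N'_1 = 77·cos(-4.5°) = 76.8; c'Δl = 27.63; W sinα = -6.0
Slice 2: Δl = 2.8/cos6.9° = 2.820 m; N'_2 = 218·cos6.9° = 216.4; c'Δl = 28.77; W sinα = 26.2
Slice 3: Δl = 1.9/cos16.8° = 1.985 m; N'_3 = 212·cos16.8° = 203.0; c'Δl = 20.24; W sinα = 61.3
Slice 4: Δl = 2.0/cos25.4° = 2.214 m; N'_4 = 265·cos25.4° = 239.4; c'Δl = 22.58; W sinα = 113.7
Slice 5: Δl = 3.1/cos37.8° = 3.923 m; N'_5 = 326·cos37.8° = 257.6; c'Δl = 40.02; W sinα = 199.8
Slice 6: Δl = 2.6/cos55.0° = 4.533 m; N'_6 = 118·cos55.0° = 67.7; c'Δl = 46.24; W sinα = 96.7
Σc'Δl = 185.5 kN/m; ΣN' = 1060.8 kN/m; ΣW sinα = 491.6 kN/m
Resisting = 185.5 + 1060.8·tan23.1° = 185.5 + 452.5 = 637.9 kN/m
FS = 637.9 / 491.6 = 1.298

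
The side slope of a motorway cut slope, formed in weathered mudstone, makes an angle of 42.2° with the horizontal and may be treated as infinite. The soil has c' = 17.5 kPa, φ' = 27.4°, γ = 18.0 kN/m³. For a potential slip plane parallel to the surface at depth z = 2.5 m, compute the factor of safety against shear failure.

For an infinite slope with a slip plane parallel to the surface (no pore pressure): FS = [c' + γz cos²β tanφ'] / [γz sinβ cosβ].
γz = 18.0·2.5 = 45.00 kN/m²
Numerator = 17.5 + 45.00·cos²42.2°·tan27.4° = 17.5 + 45.00·0.5488·0.5184 = 30.301 kPa
Denominator = 45.00·sin42.2°·cos42.2° = 45.00·0.6717·0.7408 = 22.393 kPa
FS = 30.301 / 22.393 = 1.353

FS = 1.35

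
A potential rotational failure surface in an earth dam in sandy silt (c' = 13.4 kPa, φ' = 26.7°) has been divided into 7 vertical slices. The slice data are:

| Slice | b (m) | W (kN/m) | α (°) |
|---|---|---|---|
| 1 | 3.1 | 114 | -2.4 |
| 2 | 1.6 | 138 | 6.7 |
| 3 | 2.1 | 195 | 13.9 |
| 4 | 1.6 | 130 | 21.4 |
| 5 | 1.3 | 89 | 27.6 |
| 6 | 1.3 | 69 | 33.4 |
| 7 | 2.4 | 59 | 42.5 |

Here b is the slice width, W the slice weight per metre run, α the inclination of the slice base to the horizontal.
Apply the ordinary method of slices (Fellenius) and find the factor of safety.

FS = 2.55

Ordinary method of slices: FS = Σ[c'·Δl_i + (W_i cosα_i)·tanφ'] / Σ W_i sinα_i, with Δl_i = b_i / cosα_i.
Slice 1: Δl = 3.1/cos(-2.4°) = 3.103 m; N'_1 = 114·cos(-2.4°) = 113.9; c'Δl = 41.58; W sinα = -4.8
Slice 2: Δl = 1.6/cos6.7° = 1.611 m; N'_2 = 138·cos6.7° = 137.1; c'Δl = 21.59; W sinα = 16.1
Slice 3: Δl = 2.1/cos13.9° = 2.163 m; N'_3 = 195·cos13.9° = 189.3; c'Δl = 28.99; W sinα = 46.8
Slice 4: Δl = 1.6/cos21.4° = 1.718 m; N'_4 = 130·cos21.4° = 121.0; c'Δl = 23.03; W sinα = 47.4
Slice 5: Δl = 1.3/cos27.6° = 1.467 m; N'_5 = 89·cos27.6° = 78.9; c'Δl = 19.66; W sinα = 41.2
Slice 6: Δl = 1.3/cos33.4° = 1.557 m; N'_6 = 69·cos33.4° = 57.6; c'Δl = 20.87; W sinα = 38.0
Slice 7: Δl = 2.4/cos42.5° = 3.255 m; N'_7 = 59·cos42.5° = 43.5; c'Δl = 43.62; W sinα = 39.9
Σc'Δl = 199.3 kN/m; ΣN' = 741.3 kN/m; ΣW sinα = 224.7 kN/m
Resisting = 199.3 + 741.3·tan26.7° = 199.3 + 372.8 = 572.1 kN/m
FS = 572.1 / 224.7 = 2.546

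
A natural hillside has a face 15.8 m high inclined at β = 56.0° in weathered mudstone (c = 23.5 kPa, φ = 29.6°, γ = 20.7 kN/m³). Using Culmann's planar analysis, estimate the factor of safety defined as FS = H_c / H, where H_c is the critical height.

FS = 1.99

H_c = (4c/γ) · sinβ cosφ / [1 − cos(β − φ)]
    = (4·23.5/20.7) · sin56.0°·cos29.6° / [1 − cos26.4°]
    = 4.541 · 0.7208 / 0.1043 = 31.39 m
FS = H_c / H = 31.39 / 15.8 = 1.987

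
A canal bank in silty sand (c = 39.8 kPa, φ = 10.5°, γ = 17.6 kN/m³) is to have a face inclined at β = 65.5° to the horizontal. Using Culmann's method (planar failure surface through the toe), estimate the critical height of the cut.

Culmann's analysis gives the critical failure plane at α_cr = (β + φ)/2 = (65.5 + 10.5)/2 = 38.0°, and the critical height
H_c = (4c/γ) · sinβ cosφ / [1 − cos(β − φ)]
    = (4·39.8/17.6) · sin65.5°·cos10.5° / [1 − cos(55.0°)]
    = 9.045 · 0.9100·0.9833 / [1 − 0.5736]
    = 9.045 · 0.8947 / 0.4264
    = 18.98 m

H_c = 18.98 m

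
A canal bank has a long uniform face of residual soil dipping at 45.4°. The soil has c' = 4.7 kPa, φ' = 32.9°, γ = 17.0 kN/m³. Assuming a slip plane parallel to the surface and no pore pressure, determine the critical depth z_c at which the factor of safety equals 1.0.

Setting FS = 1.00 in FS = [c' + γz cos²β tanφ'] / [γz sinβ cosβ] and solving for z:
z = c' / [γ cosβ (FS·sinβ − cosβ·tanφ')]
  = 4.7 / [17.0·cos45.4°·(1.00·sin45.4° − cos45.4°·tan32.9°)]
  = 4.7 / [17.0·0.7022·(1.00·0.7120 − 0.7022·0.6469)]
  = 4.7 / 3.0771 = 1.527 m

z_c = 1.53 m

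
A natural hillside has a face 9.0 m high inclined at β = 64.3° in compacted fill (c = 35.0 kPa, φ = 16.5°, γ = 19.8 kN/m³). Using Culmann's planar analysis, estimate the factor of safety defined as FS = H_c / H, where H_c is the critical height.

FS = 2.07

H_c = (4c/γ) · sinβ cosφ / [1 − cos(β − φ)]
    = (4·35.0/19.8) · sin64.3°·cos16.5° / [1 − cos47.8°]
    = 7.071 · 0.8640 / 0.3283 = 18.61 m
FS = H_c / H = 18.61 / 9.0 = 2.068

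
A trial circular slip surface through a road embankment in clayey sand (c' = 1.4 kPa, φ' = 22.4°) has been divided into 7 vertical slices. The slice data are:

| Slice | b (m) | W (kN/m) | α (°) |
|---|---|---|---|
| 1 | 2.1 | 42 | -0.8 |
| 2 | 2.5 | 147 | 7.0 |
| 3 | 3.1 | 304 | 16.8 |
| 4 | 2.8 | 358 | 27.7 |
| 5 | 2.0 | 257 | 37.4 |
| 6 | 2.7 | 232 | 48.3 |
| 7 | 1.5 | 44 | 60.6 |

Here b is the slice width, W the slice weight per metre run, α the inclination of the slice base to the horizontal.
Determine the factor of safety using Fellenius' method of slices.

Ordinary method of slices: FS = Σ[c'·Δl_i + (W_i cosα_i)·tanφ'] / Σ W_i sinα_i, with Δl_i = b_i / cosα_i.
Slice 1: Δl = 2.1/cos(-0.8°) = 2.100 m; N'_1 = 42·cos(-0.8°) = 42.0; c'Δl = 2.94; W sinα = -0.6
Slice 2: Δl = 2.5/cos7.0° = 2.519 m; N'_2 = 147·cos7.0° = 145.9; c'Δl = 3.53; W sinα = 17.9
Slice 3: Δl = 3.1/cos16.8° = 3.238 m; N'_3 = 304·cos16.8° = 291.0; c'Δl = 4.53; W sinα = 87.9
Slice 4: Δl = 2.8/cos27.7° = 3.162 m; N'_4 = 358·cos27.7° = 317.0; c'Δl = 4.43; W sinα = 166.4
Slice 5: Δl = 2.0/cos37.4° = 2.518 m; N'_5 = 257·cos37.4° = 204.2; c'Δl = 3.52; W sinα = 156.1
Slice 6: Δl = 2.7/cos48.3° = 4.059 m; N'_6 = 232·cos48.3° = 154.3; c'Δl = 5.68; W sinα = 173.2
Slice 7: Δl = 1.5/cos60.6° = 3.056 m; N'_7 = 44·cos60.6° = 21.6; c'Δl = 4.28; W sinα = 38.3
Σc'Δl = 28.9 kN/m; ΣN' = 1176.0 kN/m; ΣW sinα = 639.3 kN/m
Resisting = 28.9 + 1176.0·tan22.4° = 28.9 + 484.7 = 513.6 kN/m
FS = 513.6 / 639.3 = 0.803

FS = 0.80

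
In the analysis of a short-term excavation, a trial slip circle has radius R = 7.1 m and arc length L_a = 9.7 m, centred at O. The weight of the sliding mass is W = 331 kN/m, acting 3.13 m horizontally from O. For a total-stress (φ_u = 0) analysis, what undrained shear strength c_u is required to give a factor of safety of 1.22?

c_u = 18.4 kPa

FS = c_u·L_a·R / (W·d), so c_u = FS·W·d / (L_a·R).
c_u = 1.22·331·3.13 / (9.70·7.1) = 1264.0 / 68.87 = 18.35 kPa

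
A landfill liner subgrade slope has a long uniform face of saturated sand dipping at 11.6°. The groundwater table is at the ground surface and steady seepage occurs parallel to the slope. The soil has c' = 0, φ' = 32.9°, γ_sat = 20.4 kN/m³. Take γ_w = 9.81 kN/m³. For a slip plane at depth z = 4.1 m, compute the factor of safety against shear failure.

FS = 1.64

With seepage parallel to the slope and the water table at the surface, the effective normal stress on the slip plane uses the buoyant unit weight γ' = γ_sat − γ_w while the driving shear stress uses γ_sat:
FS = [c' + γ' z cos²β tanφ'] / [γ_sat z sinβ cosβ]
(For c' = 0 this reduces to FS = (γ'/γ_sat)·tanφ'/tanβ.)
γ' = 20.4 − 9.81 = 10.59 kN/m³
Numerator = 0.0 + 10.59·4.1·cos²11.6°·tan32.9° = 0.0 + 10.59·4.1·0.9596·0.6469 = 26.953 kPa
Denominator = 20.4·4.1·sin11.6°·cos11.6° = 20.4·4.1·0.2011·0.9796 = 16.475 kPa
FS = 26.953 / 16.475 = 1.636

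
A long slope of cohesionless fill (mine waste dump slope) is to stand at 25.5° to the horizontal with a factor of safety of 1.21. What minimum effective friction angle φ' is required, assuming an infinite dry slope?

FS = tanφ'/tanβ ⇒ tanφ' = FS · tanβ = 1.21 · tan25.5° = 0.5771
φ' = arctan(0.5771) = 29.99°

φ' = 30.0°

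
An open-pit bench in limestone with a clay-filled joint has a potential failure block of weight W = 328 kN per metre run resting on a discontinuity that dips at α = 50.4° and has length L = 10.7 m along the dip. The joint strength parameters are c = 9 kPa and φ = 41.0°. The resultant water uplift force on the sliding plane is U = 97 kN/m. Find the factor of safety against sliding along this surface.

Resolving the block weight along and normal to the plane and applying the Mohr–Coulomb strength on the joint:
N' = W cosα − U = 328·cos50.4° − 97 = 112.1 kN/m
Driving force T = W sinα = 328·sin50.4° = 252.7 kN/m
Resisting force R = c·L + N'·tanφ = 9·10.7 + 112.1·tan41.0° = 96.3 + 97.4 = 193.7 kN/m
FS = R / T = 193.7 / 252.7 = 0.767

FS = 0.77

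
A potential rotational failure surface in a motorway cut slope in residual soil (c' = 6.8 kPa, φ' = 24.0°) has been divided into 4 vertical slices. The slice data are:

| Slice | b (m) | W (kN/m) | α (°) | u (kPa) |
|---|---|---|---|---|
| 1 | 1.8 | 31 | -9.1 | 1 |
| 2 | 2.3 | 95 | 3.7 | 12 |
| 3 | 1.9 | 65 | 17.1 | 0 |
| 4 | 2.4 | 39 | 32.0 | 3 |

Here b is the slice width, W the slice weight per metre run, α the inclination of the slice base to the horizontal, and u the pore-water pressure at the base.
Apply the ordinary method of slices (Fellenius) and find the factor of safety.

Ordinary method of slices: FS = Σ[c'·Δl_i + (W_i cosα_i − u_i·Δl_i)·tanφ'] / Σ W_i sinα_i, with Δl_i = b_i / cosα_i.
Slice 1: Δl = 1.8/cos(-9.1°) = 1.823 m; N'_1 = 31·cos(-9.1°) − 1·1.823 = 28.8; c'Δl = 12.40; W sinα = -4.9
Slice 2: Δl = 2.3/cos3.7° = 2.305 m; N'_2 = 95·cos3.7° − 12·2.305 = 67.1; c'Δl = 15.67; W sinα = 6.1
Slice 3: Δl = 1.9/cos17.1° = 1.988 m; N'_3 = 65·cos17.1° − 0·1.988 = 62.1; c'Δl = 13.52; W sinα = 19.1
Slice 4: Δl = 2.4/cos32.0° = 2.830 m; N'_4 = 39·cos32.0° − 3·2.830 = 24.6; c'Δl = 19.24; W sinα = 20.7
Σc'Δl = 60.8 kN/m; ΣN' = 182.6 kN/m; ΣW sinα = 41.0 kN/m
Resisting = 60.8 + 182.6·tan24.0° = 60.8 + 81.3 = 142.1 kN/m
FS = 142.1 / 41.0 = 3.466

FS = 3.47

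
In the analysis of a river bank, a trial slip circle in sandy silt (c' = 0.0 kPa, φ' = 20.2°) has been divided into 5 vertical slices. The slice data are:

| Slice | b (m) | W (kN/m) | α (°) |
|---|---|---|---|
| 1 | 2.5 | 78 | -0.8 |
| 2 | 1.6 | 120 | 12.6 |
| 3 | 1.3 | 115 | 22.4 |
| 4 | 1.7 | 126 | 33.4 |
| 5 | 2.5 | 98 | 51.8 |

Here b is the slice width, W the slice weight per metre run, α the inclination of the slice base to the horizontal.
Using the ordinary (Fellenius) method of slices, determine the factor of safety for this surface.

Ordinary method of slices: FS = Σ[c'·Δl_i + (W_i cosα_i)·tanφ'] / Σ W_i sinα_i, with Δl_i = b_i / cosα_i.
Slice 1: Δl = 2.5/cos(-0.8°) = 2.500 m; N'_1 = 78·cos(-0.8°) = 78.0; c'Δl = 0.00; W sinα = -1.1
Slice 2: Δl = 1.6/cos12.6° = 1.639 m; N'_2 = 120·cos12.6° = 117.1; c'Δl = 0.00; W sinα = 26.2
Slice 3: Δl = 1.3/cos22.4° = 1.406 m; N'_3 = 115·cos22.4° = 106.3; c'Δl = 0.00; W sinα = 43.8
Slice 4: Δl = 1.7/cos33.4° = 2.036 m; N'_4 = 126·cos33.4° = 105.2; c'Δl = 0.00; W sinα = 69.4
Slice 5: Δl = 2.5/cos51.8° = 4.043 m; N'_5 = 98·cos51.8° = 60.6; c'Δl = 0.00; W sinα = 77.0
Σc'Δl = 0.0 kN/m; ΣN' = 467.2 kN/m; ΣW sinα = 215.3 kN/m
Resisting = 0.0 + 467.2·tan20.2° = 0.0 + 171.9 = 171.9 kN/m
FS = 171.9 / 215.3 = 0.798

FS = 0.80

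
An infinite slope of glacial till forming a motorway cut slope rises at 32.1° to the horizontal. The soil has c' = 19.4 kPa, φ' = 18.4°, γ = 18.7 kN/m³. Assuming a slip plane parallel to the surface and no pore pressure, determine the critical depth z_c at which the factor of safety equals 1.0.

Setting FS = 1.00 in FS = [c' + γz cos²β tanφ'] / [γz sinβ cosβ] and solving for z:
z = c' / [γ cosβ (FS·sinβ − cosβ·tanφ')]
  = 19.4 / [18.7·cos32.1°·(1.00·sin32.1° − cos32.1°·tan18.4°)]
  = 19.4 / [18.7·0.8471·(1.00·0.5314 − 0.8471·0.3327)]
  = 19.4 / 3.9539 = 4.907 m

z_c = 4.91 m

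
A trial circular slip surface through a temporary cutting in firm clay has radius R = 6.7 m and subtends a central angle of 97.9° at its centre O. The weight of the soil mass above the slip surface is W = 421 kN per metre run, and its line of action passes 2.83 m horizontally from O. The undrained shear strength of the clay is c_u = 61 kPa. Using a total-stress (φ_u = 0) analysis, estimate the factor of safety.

Taking moments about the centre O, the resisting moment is provided by the undrained shear strength acting along the arc:
Arc length L_a = R·θ = 6.7·(97.9°·π/180) = 6.7·1.7087 = 11.45 m
M_R = c_u·L_a·R = 61·11.45·6.7 = 4678.9 kN·m/m
M_D = W·d = 421·2.83 = 1191.4 kN·m/m
FS = M_R / M_D = 4678.9 / 1191.4 = 3.927

FS = 3.93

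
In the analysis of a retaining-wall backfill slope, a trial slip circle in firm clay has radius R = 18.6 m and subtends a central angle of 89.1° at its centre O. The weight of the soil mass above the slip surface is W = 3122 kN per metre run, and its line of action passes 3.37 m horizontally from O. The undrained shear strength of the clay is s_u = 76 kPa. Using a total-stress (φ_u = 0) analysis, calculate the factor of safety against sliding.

Taking moments about the centre O, the resisting moment is provided by the undrained shear strength acting along the arc:
Arc length L_a = R·θ = 18.6·(89.1°·π/180) = 18.6·1.5551 = 28.92 m
M_R = s_u·L_a·R = 76·28.92·18.6 = 40887.9 kN·m/m
M_D = W·d = 3122·3.37 = 10521.1 kN·m/m
FS = M_R / M_D = 40887.9 / 10521.1 = 3.886

FS = 3.89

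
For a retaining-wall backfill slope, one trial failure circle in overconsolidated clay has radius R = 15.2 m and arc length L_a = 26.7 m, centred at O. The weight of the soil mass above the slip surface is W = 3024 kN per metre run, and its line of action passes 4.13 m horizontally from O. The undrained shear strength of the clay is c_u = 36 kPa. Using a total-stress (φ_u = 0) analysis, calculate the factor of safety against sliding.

FS = 1.17

Taking moments about the centre O, the resisting moment is provided by the undrained shear strength acting along the arc:
M_R = c_u·L_a·R = 36·26.70·15.2 = 14610.2 kN·m/m
M_D = W·d = 3024·4.13 = 12489.1 kN·m/m
FS = M_R / M_D = 14610.2 / 12489.1 = 1.170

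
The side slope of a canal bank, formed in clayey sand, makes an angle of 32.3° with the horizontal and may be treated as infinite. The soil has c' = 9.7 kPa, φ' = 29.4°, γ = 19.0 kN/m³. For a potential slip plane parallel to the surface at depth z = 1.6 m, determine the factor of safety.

For an infinite slope with a slip plane parallel to the surface (no pore pressure): FS = [c' + γz cos²β tanφ'] / [γz sinβ cosβ].
γz = 19.0·1.6 = 30.40 kN/m²
Numerator = 9.7 + 30.40·cos²32.3°·tan29.4° = 9.7 + 30.40·0.7145·0.5635 = 21.938 kPa
Denominator = 30.40·sin32.3°·cos32.3° = 30.40·0.5344·0.8453 = 13.731 kPa
FS = 21.938 / 13.731 = 1.598

FS = 1.60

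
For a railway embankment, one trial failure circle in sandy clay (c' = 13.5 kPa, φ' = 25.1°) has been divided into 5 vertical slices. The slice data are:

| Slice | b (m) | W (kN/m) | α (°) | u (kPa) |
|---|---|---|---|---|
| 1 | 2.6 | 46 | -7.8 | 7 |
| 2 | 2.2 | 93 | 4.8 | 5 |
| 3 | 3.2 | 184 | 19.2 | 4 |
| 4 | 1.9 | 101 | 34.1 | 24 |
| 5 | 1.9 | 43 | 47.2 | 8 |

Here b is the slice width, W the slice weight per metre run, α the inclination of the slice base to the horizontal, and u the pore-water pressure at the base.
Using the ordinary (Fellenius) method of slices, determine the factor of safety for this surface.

Ordinary method of slices: FS = Σ[c'·Δl_i + (W_i cosα_i − u_i·Δl_i)·tanφ'] / Σ W_i sinα_i, with Δl_i = b_i / cosα_i.
Slice 1: Δl = 2.6/cos(-7.8°) = 2.624 m; N'_1 = 46·cos(-7.8°) − 7·2.624 = 27.2; c'Δl = 35.43; W sinα = -6.2
Slice 2: Δl = 2.2/cos4.8° = 2.208 m; N'_2 = 93·cos4.8° − 5·2.208 = 81.6; c'Δl = 29.80; W sinα = 7.8
Slice 3: Δl = 3.2/cos19.2° = 3.388 m; N'_3 = 184·cos19.2° − 4·3.388 = 160.2; c'Δl = 45.74; W sinα = 60.5
Slice 4: Δl = 1.9/cos34.1° = 2.295 m; N'_4 = 101·cos34.1° − 24·2.295 = 28.6; c'Δl = 30.98; W sinα = 56.6
Slice 5: Δl = 1.9/cos47.2° = 2.796 m; N'_5 = 43·cos47.2° − 8·2.796 = 6.8; c'Δl = 37.75; W sinα = 31.6
Σc'Δl = 179.7 kN/m; ΣN' = 304.5 kN/m; ΣW sinα = 150.2 kN/m
Resisting = 179.7 + 304.5·tan25.1° = 179.7 + 142.6 = 322.3 kN/m
FS = 322.3 / 150.2 = 2.146

FS = 2.15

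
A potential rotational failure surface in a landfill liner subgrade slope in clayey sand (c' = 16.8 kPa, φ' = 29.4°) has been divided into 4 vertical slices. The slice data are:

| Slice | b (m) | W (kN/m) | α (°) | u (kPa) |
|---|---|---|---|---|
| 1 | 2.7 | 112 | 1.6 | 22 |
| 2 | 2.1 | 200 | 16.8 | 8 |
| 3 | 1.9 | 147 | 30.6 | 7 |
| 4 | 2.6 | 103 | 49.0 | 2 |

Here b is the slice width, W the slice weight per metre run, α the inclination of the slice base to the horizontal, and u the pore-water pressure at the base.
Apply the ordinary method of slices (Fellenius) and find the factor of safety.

Ordinary method of slices: FS = Σ[c'·Δl_i + (W_i cosα_i − u_i·Δl_i)·tanφ'] / Σ W_i sinα_i, with Δl_i = b_i / cosα_i.
Slice 1: Δl = 2.7/cos1.6° = 2.701 m; N'_1 = 112·cos1.6° − 22·2.701 = 52.5; c'Δl = 45.38; W sinα = 3.1
Slice 2: Δl = 2.1/cos16.8° = 2.194 m; N'_2 = 200·cos16.8° − 8·2.194 = 173.9; c'Δl = 36.85; W sinα = 57.8
Slice 3: Δl = 1.9/cos30.6° = 2.207 m; N'_3 = 147·cos30.6° − 7·2.207 = 111.1; c'Δl = 37.08; W sinα = 74.8
Slice 4: Δl = 2.6/cos49.0° = 3.963 m; N'_4 = 103·cos49.0° − 2·3.963 = 59.6; c'Δl = 66.58; W sinα = 77.7
Σc'Δl = 185.9 kN/m; ΣN' = 397.2 kN/m; ΣW sinα = 213.5 kN/m
Resisting = 185.9 + 397.2·tan29.4° = 185.9 + 223.8 = 409.7 kN/m
FS = 409.7 / 213.5 = 1.919

FS = 1.92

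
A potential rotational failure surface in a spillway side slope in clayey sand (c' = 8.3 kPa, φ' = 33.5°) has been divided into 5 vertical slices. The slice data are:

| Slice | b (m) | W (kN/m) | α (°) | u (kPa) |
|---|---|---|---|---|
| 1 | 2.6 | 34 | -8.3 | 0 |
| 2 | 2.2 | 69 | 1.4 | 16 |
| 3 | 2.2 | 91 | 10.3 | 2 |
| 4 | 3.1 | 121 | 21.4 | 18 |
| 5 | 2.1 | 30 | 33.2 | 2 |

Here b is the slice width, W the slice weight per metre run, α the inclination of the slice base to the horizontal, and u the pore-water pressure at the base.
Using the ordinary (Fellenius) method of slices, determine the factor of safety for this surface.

Ordinary method of slices: FS = Σ[c'·Δl_i + (W_i cosα_i − u_i·Δl_i)·tanφ'] / Σ W_i sinα_i, with Δl_i = b_i / cosα_i.
Slice 1: Δl = 2.6/cos(-8.3°) = 2.628 m; N'_1 = 34·cos(-8.3°) − 0·2.628 = 33.6; c'Δl = 21.81; W sinα = -4.9
Slice 2: Δl = 2.2/cos1.4° = 2.201 m; N'_2 = 69·cos1.4° − 16·2.201 = 33.8; c'Δl = 18.27; W sinα = 1.7
Slice 3: Δl = 2.2/cos10.3° = 2.236 m; N'_3 = 91·cos10.3° − 2·2.236 = 85.1; c'Δl = 18.56; W sinα = 16.3
Slice 4: Δl = 3.1/cos21.4° = 3.330 m; N'_4 = 121·cos21.4° − 18·3.330 = 52.7; c'Δl = 27.64; W sinα = 44.2
Slice 5: Δl = 2.1/cos33.2° = 2.510 m; N'_5 = 30·cos33.2° − 2·2.510 = 20.1; c'Δl = 20.83; W sinα = 16.4
Σc'Δl = 107.1 kN/m; ΣN' = 225.3 kN/m; ΣW sinα = 73.6 kN/m
Resisting = 107.1 + 225.3·tan33.5° = 107.1 + 149.1 = 256.2 kN/m
FS = 256.2 / 73.6 = 3.480

FS = 3.48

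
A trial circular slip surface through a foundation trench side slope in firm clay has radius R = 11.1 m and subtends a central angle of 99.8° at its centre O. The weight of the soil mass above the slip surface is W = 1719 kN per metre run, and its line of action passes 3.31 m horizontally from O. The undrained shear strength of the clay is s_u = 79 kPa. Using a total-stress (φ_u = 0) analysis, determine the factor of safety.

FS = 2.98

Taking moments about the centre O, the resisting moment is provided by the undrained shear strength acting along the arc:
Arc length L_a = R·θ = 11.1·(99.8°·π/180) = 11.1·1.7418 = 19.33 m
M_R = s_u·L_a·R = 79·19.33·11.1 = 16954.3 kN·m/m
M_D = W·d = 1719·3.31 = 5689.9 kN·m/m
FS = M_R / M_D = 16954.3 / 5689.9 = 2.980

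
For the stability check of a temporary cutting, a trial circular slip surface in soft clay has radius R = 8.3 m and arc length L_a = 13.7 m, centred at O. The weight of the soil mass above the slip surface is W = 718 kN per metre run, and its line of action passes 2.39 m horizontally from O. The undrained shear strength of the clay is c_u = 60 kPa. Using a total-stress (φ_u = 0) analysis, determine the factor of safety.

Taking moments about the centre O, the resisting moment is provided by the undrained shear strength acting along the arc:
M_R = c_u·L_a·R = 60·13.70·8.3 = 6822.6 kN·m/m
M_D = W·d = 718·2.39 = 1716.0 kN·m/m
FS = M_R / M_D = 6822.6 / 1716.0 = 3.976

FS = 3.98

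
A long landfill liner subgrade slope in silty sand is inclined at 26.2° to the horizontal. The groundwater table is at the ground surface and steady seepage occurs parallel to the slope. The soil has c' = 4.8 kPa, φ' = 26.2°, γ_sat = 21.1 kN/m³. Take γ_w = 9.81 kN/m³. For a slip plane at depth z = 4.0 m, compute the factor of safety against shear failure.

FS = 0.68

With seepage parallel to the slope and the water table at the surface, the effective normal stress on the slip plane uses the buoyant unit weight γ' = γ_sat − γ_w while the driving shear stress uses γ_sat:
FS = [c' + γ' z cos²β tanφ'] / [γ_sat z sinβ cosβ]
γ' = 21.1 − 9.81 = 11.29 kN/m³
Numerator = 4.8 + 11.29·4.0·cos²26.2°·tan26.2° = 4.8 + 11.29·4.0·0.8051·0.4921 = 22.690 kPa
Denominator = 21.1·4.0·sin26.2°·cos26.2° = 21.1·4.0·0.4415·0.8973 = 33.435 kPa
FS = 22.690 / 33.435 = 0.679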